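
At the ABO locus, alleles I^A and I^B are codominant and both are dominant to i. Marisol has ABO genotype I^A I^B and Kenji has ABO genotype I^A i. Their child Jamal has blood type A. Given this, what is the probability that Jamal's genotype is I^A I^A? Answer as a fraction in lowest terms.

1/2

Cross I^A I^B × I^A i → 1/4 I^A I^A, 1/4 I^A I^B, 1/4 I^A i, 1/4 I^B i.
Type-A genotypes among offspring: I^A I^A (1/4), I^A i (1/4); total 1/2.
P(I^A I^A | type A) = (1/4) / (1/2) = 1/2.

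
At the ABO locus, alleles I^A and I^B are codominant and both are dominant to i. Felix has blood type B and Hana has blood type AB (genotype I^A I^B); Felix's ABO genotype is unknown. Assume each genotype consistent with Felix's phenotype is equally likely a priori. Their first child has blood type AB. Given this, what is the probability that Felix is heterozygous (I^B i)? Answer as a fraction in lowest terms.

1/3

Possible genotypes: Felix ∈ {I^B I^B, I^B i}; Hana ∈ {I^A I^B}.
Weight each parental genotype pair by prior × P(type-AB child):
  I^B I^B × I^A I^B: posterior weight 2/3.
  I^B i × I^A I^B: posterior weight 1/3.
Sum the posterior weight over pairs where Felix is I^B i: 1/3.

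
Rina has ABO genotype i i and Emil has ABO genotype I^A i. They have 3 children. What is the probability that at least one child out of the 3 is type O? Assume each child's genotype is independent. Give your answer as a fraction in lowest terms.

7/8

ABO cross i i × I^A i → 1/2 O, 1/2 A.
So P(type O) = 1/2 per child.
P(none) = (1/2)^3 = 1/8; P(at least one) = 1 − 1/8 = 7/8.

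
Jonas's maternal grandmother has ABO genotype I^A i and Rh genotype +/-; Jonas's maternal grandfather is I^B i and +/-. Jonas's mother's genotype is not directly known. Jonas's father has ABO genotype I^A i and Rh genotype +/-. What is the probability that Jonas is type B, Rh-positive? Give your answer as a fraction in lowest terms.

Jonas's mother's ABO genotype from I^A i × I^B i: 1/4 I^A I^B, 1/4 I^A i, 1/4 I^B i, 1/4 i i.
Crossing each possibility with the father I^A i and summing P(type B): 1/4·1/4 + 1/4·0 + 1/4·1/4 + 1/4·0 = 1/8.
Similarly for Rh via the mother's Rh distribution: P(Rh+) = 3/4.
Independent loci: 1/8 × 3/4 = 3/32.

3/32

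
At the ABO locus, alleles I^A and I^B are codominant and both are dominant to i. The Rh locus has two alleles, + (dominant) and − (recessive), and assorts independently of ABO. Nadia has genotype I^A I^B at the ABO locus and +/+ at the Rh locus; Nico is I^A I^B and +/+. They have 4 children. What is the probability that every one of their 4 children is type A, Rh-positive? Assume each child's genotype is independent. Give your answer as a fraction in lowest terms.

ABO cross I^A I^B × I^A I^B → 1/4 A, 1/4 B, 1/2 AB.
Rh cross +/+ × +/+ → 1 Rh+; so P(type A, Rh-positive) = 1/4 × 1 = 1/4 per child.
All 4 independent: (1/4)^4 = 1/256.

1/256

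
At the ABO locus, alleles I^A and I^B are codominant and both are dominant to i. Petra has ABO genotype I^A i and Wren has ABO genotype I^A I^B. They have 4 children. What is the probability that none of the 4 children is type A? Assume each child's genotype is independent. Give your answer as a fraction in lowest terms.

ABO cross I^A i × I^A I^B → 1/2 A, 1/4 B, 1/4 AB.
So P(type A) = 1/2 per child.
P(not type A) = 1/2 for one child; (1/2)^4 = 1/16.

1/16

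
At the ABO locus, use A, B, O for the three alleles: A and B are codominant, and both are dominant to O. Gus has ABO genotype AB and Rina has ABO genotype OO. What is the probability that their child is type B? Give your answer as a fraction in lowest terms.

ABO cross AB × OO → offspring phenotypes: 1/2 A, 1/2 B.
So P(type B) = 1/2.

1/2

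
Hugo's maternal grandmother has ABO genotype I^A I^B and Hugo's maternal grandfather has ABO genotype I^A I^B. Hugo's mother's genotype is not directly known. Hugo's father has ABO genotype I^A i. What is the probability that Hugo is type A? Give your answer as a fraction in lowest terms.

Hugo's mother's ABO genotype from I^A I^B × I^A I^B: 1/4 I^A I^A, 1/2 I^A I^B, 1/4 I^B I^B.
Crossing each possibility with the father I^A i and summing P(type A): 1/4·1 + 1/2·1/2 + 1/4·0 = 1/2.

1/2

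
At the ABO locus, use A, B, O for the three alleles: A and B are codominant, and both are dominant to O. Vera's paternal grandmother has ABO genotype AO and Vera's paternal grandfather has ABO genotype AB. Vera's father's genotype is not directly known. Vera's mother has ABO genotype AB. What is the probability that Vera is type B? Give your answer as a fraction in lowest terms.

1/4

Vera's father's ABO genotype from AO × AB: 1/4 AA, 1/4 AB, 1/4 AO, 1/4 BO.
Crossing each possibility with the mother AB and summing P(type B): 1/4·0 + 1/4·1/4 + 1/4·1/4 + 1/4·1/2 = 1/4.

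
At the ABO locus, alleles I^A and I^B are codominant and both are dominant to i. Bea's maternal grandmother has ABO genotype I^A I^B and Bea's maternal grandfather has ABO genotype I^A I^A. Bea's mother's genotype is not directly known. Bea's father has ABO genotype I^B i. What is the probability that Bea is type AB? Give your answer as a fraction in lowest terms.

3/8

Bea's mother's ABO genotype from I^A I^B × I^A I^A: 1/2 I^A I^A, 1/2 I^A I^B.
Crossing each possibility with the father I^B i and summing P(type AB): 1/2·1/2 + 1/2·1/4 = 3/8.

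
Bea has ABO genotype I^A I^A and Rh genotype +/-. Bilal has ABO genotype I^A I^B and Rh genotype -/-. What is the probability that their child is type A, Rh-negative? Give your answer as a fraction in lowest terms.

ABO cross I^A I^A × I^A I^B → offspring phenotypes: 1/2 A, 1/2 AB.
Rh cross +/- × -/- → 1/2 Rh+, 1/2 Rh-.
Independent loci: P(type A, Rh-negative) = 1/2 × 1/2 = 1/4.

1/4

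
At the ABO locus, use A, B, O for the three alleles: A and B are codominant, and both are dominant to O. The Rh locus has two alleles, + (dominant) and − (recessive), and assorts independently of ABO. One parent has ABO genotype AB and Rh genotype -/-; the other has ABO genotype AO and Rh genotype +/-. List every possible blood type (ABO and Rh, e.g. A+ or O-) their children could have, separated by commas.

A+, A-, B+, B-, AB+, AB-

Gametes from AB × AO give offspring ABO genotypes AA, AB, AO, BO, i.e. phenotypes A, B, AB.
Rh cross -/- × +/- → phenotypes Rh+, Rh-.
Combining independently: A+, A-, B+, B-, AB+, AB-.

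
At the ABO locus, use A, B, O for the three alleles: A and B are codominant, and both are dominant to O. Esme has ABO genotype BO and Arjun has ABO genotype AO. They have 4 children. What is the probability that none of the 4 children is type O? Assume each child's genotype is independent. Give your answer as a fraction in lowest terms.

81/256

ABO cross BO × AO → 1/4 O, 1/4 A, 1/4 B, 1/4 AB.
So P(type O) = 1/4 per child.
P(not type O) = 3/4 for one child; (3/4)^4 = 81/256.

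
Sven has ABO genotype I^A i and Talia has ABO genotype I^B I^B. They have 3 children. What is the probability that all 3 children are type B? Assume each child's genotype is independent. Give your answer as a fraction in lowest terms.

ABO cross I^A i × I^B I^B → 1/2 B, 1/2 AB.
So P(type B) = 1/2 per child.
All 3 independent: (1/2)^3 = 1/8.

1/8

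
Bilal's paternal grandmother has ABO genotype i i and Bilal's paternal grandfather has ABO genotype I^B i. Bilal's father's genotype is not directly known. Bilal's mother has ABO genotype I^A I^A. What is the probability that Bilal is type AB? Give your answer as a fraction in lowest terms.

1/4

Bilal's father's ABO genotype from i i × I^B i: 1/2 I^B i, 1/2 i i.
Crossing each possibility with the mother I^A I^A and summing P(type AB): 1/2·1/2 + 1/2·0 = 1/4.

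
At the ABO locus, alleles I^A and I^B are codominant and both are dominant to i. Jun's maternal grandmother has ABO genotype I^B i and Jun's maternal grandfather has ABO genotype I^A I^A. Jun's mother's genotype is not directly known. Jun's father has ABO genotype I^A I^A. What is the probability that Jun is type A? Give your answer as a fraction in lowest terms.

Jun's mother's ABO genotype from I^B i × I^A I^A: 1/2 I^A I^B, 1/2 I^A i.
Crossing each possibility with the father I^A I^A and summing P(type A): 1/2·1/2 + 1/2·1 = 3/4.

3/4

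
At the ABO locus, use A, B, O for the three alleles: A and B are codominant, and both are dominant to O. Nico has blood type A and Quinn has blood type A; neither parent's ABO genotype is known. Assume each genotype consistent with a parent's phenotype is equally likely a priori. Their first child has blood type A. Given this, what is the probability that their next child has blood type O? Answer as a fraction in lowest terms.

1/20

Possible genotypes: Nico ∈ {AA, AO}; Quinn ∈ {AA, AO}.
Weight each parental genotype pair by prior × P(type-A child):
  AA × AA: posterior weight 4/15; P(next child type O) = 0.
  AA × AO: posterior weight 4/15; P(next child type O) = 0.
  AO × AA: posterior weight 4/15; P(next child type O) = 0.
  AO × AO: posterior weight 1/5; P(next child type O) = 1/4.
Weighted sum = 1/20.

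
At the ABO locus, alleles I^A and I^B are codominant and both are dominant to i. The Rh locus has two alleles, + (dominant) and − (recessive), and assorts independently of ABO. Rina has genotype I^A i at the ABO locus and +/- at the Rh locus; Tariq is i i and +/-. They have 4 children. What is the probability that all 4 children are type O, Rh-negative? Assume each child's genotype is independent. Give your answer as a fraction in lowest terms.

1/4096

ABO cross I^A i × i i → 1/2 O, 1/2 A.
Rh cross +/- × +/- → 3/4 Rh+, 1/4 Rh-; so P(type O, Rh-negative) = 1/2 × 1/4 = 1/8 per child.
All 4 independent: (1/8)^4 = 1/4096.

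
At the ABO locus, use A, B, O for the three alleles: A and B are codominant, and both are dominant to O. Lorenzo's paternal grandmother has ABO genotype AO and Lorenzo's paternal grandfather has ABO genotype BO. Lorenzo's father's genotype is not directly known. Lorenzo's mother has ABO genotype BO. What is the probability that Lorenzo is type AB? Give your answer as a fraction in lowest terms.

Lorenzo's father's ABO genotype from AO × BO: 1/4 AB, 1/4 AO, 1/4 BO, 1/4 OO.
Crossing each possibility with the mother BO and summing P(type AB): 1/4·1/4 + 1/4·1/4 + 1/4·0 + 1/4·0 = 1/8.

1/8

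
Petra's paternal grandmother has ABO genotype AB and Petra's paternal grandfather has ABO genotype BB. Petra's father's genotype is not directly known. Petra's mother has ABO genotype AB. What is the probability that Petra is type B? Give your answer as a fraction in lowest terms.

Petra's father's ABO genotype from AB × BB: 1/2 AB, 1/2 BB.
Crossing each possibility with the mother AB and summing P(type B): 1/2·1/4 + 1/2·1/2 = 3/8.

3/8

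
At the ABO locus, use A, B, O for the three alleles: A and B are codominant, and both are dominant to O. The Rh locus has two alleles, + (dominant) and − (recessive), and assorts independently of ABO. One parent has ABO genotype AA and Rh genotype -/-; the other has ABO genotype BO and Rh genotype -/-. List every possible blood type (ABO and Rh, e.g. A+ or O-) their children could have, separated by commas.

A-, AB-

Gametes from AA × BO give offspring ABO genotypes AB, AO, i.e. phenotypes A, AB.
Rh cross -/- × -/- → phenotypes Rh-.
Combining independently: A-, AB-.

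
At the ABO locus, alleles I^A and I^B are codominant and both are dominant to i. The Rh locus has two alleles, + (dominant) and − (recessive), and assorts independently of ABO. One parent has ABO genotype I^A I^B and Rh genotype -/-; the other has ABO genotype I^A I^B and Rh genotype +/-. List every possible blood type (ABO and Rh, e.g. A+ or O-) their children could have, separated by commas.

A+, A-, B+, B-, AB+, AB-

Gametes from I^A I^B × I^A I^B give offspring ABO genotypes I^A I^A, I^A I^B, I^B I^B, i.e. phenotypes A, B, AB.
Rh cross -/- × +/- → phenotypes Rh+, Rh-.
Combining independently: A+, A-, B+, B-, AB+, AB-.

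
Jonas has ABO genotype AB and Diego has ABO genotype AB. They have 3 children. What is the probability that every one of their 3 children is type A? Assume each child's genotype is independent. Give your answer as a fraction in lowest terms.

1/64

ABO cross AB × AB → 1/4 A, 1/4 B, 1/2 AB.
So P(type A) = 1/4 per child.
All 3 independent: (1/4)^3 = 1/64.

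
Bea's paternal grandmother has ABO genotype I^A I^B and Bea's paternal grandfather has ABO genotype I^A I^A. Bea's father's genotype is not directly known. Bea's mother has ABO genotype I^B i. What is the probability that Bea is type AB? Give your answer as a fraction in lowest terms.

3/8

Bea's father's ABO genotype from I^A I^B × I^A I^A: 1/2 I^A I^A, 1/2 I^A I^B.
Crossing each possibility with the mother I^B i and summing P(type AB): 1/2·1/2 + 1/2·1/4 = 3/8.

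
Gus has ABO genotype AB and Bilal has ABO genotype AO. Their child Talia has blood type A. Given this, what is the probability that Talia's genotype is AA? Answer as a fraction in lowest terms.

1/2

Cross AB × AO → 1/4 AA, 1/4 AB, 1/4 AO, 1/4 BO.
Type-A genotypes among offspring: AA (1/4), AO (1/4); total 1/2.
P(AA | type A) = (1/4) / (1/2) = 1/2.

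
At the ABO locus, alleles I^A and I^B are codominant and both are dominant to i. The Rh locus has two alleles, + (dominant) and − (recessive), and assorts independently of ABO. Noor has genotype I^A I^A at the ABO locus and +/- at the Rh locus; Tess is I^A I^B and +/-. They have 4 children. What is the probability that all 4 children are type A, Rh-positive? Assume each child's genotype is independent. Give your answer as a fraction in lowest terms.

81/4096

ABO cross I^A I^A × I^A I^B → 1/2 A, 1/2 AB.
Rh cross +/- × +/- → 3/4 Rh+, 1/4 Rh-; so P(type A, Rh-positive) = 1/2 × 3/4 = 3/8 per child.
All 4 independent: (3/8)^4 = 81/4096.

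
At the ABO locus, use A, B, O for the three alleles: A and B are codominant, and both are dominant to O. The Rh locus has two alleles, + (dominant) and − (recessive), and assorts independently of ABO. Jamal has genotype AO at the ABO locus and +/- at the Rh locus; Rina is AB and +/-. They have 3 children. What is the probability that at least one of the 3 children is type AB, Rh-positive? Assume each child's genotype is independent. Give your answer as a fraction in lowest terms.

ABO cross AO × AB → 1/2 A, 1/4 B, 1/4 AB.
Rh cross +/- × +/- → 3/4 Rh+, 1/4 Rh-; so P(type AB, Rh-positive) = 1/4 × 3/4 = 3/16 per child.
P(none) = (13/16)^3 = 2197/4096; P(at least one) = 1 − 2197/4096 = 1899/4096.

1899/4096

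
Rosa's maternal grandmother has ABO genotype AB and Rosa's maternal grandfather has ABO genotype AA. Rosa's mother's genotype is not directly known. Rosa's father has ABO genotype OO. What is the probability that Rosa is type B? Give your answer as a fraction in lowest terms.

Rosa's mother's ABO genotype from AB × AA: 1/2 AA, 1/2 AB.
Crossing each possibility with the father OO and summing P(type B): 1/2·0 + 1/2·1/2 = 1/4.

1/4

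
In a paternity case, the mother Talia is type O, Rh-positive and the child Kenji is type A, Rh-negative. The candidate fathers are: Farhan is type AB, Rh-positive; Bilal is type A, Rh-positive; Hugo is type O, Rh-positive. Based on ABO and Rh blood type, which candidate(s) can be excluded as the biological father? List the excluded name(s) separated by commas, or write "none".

A candidate is excluded only if no genotype consistent with his phenotype could produce a type A, Rh-negative child with a type O, Rh-positive mother.
Hugo (type O, Rh+): no genotype consistent with that phenotype can produce a type-A Rh- child with a type-O mother.

Hugo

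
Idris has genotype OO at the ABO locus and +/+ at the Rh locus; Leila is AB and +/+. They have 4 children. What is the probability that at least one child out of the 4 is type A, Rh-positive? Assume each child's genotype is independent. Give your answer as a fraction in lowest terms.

ABO cross OO × AB → 1/2 A, 1/2 B.
Rh cross +/+ × +/+ → 1 Rh+; so P(type A, Rh-positive) = 1/2 × 1 = 1/2 per child.
P(none) = (1/2)^4 = 1/16; P(at least one) = 1 − 1/16 = 15/16.

15/16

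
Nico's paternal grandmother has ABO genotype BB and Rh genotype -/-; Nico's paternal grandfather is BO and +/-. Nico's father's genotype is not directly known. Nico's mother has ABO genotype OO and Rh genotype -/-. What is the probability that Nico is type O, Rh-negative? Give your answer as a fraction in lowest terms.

3/16

Nico's father's ABO genotype from BB × BO: 1/2 BB, 1/2 BO.
Crossing each possibility with the mother OO and summing P(type O): 1/2·0 + 1/2·1/2 = 1/4.
Similarly for Rh via the father's Rh distribution: P(Rh-) = 3/4.
Independent loci: 1/4 × 3/4 = 3/16.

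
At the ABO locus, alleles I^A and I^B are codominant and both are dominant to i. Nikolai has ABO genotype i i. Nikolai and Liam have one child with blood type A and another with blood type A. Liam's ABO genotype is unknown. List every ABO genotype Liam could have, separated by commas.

I^A I^A, I^A I^B, I^A i

For each candidate genotype of Liam, check whether crossing it with i i can produce every observed child phenotype.
  I^A I^A → possible child types {A} ✓
  I^A I^B → possible child types {A, B} ✓
  I^A i → possible child types {O, A} ✓
  I^B I^B → possible child types {B} ✗
  I^B i → possible child types {O, B} ✗
  i i → possible child types {O} ✗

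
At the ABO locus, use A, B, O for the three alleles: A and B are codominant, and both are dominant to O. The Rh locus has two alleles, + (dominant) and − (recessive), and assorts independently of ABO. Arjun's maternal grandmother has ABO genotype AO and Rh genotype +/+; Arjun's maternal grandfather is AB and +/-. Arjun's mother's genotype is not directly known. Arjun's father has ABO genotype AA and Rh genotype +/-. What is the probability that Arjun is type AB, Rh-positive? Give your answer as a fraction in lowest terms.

Arjun's mother's ABO genotype from AO × AB: 1/4 AA, 1/4 AB, 1/4 AO, 1/4 BO.
Crossing each possibility with the father AA and summing P(type AB): 1/4·0 + 1/4·1/2 + 1/4·0 + 1/4·1/2 = 1/4.
Similarly for Rh via the mother's Rh distribution: P(Rh+) = 7/8.
Independent loci: 1/4 × 7/8 = 7/32.

7/32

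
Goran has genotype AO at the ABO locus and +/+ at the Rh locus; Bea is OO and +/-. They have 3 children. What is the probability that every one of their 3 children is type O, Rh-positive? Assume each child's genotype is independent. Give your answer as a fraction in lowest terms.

1/8

ABO cross AO × OO → 1/2 O, 1/2 A.
Rh cross +/+ × +/- → 1 Rh+; so P(type O, Rh-positive) = 1/2 × 1 = 1/2 per child.
All 3 independent: (1/2)^3 = 1/8.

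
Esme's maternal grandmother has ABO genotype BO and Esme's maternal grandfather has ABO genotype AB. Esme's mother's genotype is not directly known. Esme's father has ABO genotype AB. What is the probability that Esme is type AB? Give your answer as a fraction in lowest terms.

Esme's mother's ABO genotype from BO × AB: 1/4 AB, 1/4 AO, 1/4 BB, 1/4 BO.
Crossing each possibility with the father AB and summing P(type AB): 1/4·1/2 + 1/4·1/4 + 1/4·1/2 + 1/4·1/4 = 3/8.

3/8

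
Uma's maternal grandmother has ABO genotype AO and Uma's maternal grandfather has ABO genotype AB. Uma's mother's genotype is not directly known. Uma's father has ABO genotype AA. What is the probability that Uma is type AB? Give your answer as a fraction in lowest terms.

1/4

Uma's mother's ABO genotype from AO × AB: 1/4 AA, 1/4 AB, 1/4 AO, 1/4 BO.
Crossing each possibility with the father AA and summing P(type AB): 1/4·0 + 1/4·1/2 + 1/4·0 + 1/4·1/2 = 1/4.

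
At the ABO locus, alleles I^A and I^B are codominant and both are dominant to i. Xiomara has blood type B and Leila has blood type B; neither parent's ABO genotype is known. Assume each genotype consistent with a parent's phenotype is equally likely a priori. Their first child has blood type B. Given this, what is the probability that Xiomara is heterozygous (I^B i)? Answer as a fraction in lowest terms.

Possible genotypes: Xiomara ∈ {I^B I^B, I^B i}; Leila ∈ {I^B I^B, I^B i}.
Weight each parental genotype pair by prior × P(type-B child):
  I^B I^B × I^B I^B: posterior weight 4/15.
  I^B I^B × I^B i: posterior weight 4/15.
  I^B i × I^B I^B: posterior weight 4/15.
  I^B i × I^B i: posterior weight 1/5.
Sum the posterior weight over pairs where Xiomara is I^B i: 7/15.

7/15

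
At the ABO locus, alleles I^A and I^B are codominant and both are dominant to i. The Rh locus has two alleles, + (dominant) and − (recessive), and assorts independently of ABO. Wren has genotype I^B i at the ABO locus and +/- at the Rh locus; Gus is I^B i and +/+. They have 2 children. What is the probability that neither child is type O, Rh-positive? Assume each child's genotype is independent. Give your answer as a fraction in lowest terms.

ABO cross I^B i × I^B i → 1/4 O, 3/4 B.
Rh cross +/- × +/+ → 1 Rh+; so P(type O, Rh-positive) = 1/4 × 1 = 1/4 per child.
P(not type O, Rh-positive) = 3/4 for one child; (3/4)^2 = 9/16.

9/16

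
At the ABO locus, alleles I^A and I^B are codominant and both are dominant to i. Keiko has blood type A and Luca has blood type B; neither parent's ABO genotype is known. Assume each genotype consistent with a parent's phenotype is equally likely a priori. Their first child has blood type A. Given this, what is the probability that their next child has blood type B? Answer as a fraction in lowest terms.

Possible genotypes: Keiko ∈ {I^A I^A, I^A i}; Luca ∈ {I^B I^B, I^B i}.
Weight each parental genotype pair by prior × P(type-A child):
  I^A I^A × I^B i: posterior weight 2/3; P(next child type B) = 0.
  I^A i × I^B i: posterior weight 1/3; P(next child type B) = 1/4.
Weighted sum = 1/12.

1/12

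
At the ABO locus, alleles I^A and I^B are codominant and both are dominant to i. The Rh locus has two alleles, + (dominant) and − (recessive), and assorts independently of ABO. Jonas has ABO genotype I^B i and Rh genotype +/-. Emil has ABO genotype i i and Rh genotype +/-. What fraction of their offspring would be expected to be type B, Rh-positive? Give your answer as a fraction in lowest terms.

ABO cross I^B i × i i → offspring phenotypes: 1/2 O, 1/2 B.
Rh cross +/- × +/- → 3/4 Rh+, 1/4 Rh-.
Independent loci: P(type B, Rh-positive) = 1/2 × 3/4 = 3/8.

3/8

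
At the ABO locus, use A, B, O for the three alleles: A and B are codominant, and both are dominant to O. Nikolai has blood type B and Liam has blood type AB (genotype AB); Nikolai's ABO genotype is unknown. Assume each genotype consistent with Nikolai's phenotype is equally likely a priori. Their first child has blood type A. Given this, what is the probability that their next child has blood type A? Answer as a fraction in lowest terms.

1/4

Possible genotypes: Nikolai ∈ {BB, BO}; Liam ∈ {AB}.
Weight each parental genotype pair by prior × P(type-A child):
  BO × AB: posterior weight 1; P(next child type A) = 1/4.
Weighted sum = 1/4.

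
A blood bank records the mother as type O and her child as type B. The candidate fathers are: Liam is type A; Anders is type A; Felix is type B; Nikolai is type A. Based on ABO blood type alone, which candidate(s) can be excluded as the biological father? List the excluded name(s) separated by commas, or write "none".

A candidate is excluded only if no genotype consistent with his phenotype could produce a type B child with a type O mother.
Liam (type A): no genotype consistent with that phenotype can produce a type-B child with a type-O mother.
Anders (type A): no genotype consistent with that phenotype can produce a type-B child with a type-O mother.
Nikolai (type A): no genotype consistent with that phenotype can produce a type-B child with a type-O mother.

Liam, Anders, Nikolai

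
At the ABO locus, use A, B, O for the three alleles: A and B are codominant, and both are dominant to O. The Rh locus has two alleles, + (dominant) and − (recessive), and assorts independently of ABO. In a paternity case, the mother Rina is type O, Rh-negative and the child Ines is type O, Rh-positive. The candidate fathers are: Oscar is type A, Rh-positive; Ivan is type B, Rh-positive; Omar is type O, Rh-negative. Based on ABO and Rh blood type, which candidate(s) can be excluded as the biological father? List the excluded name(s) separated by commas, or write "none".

A candidate is excluded only if no genotype consistent with his phenotype could produce a type O, Rh-positive child with a type O, Rh-negative mother.
Omar (type O, Rh-): no genotype consistent with that phenotype can produce a type-O Rh+ child with a type-O mother.

Omar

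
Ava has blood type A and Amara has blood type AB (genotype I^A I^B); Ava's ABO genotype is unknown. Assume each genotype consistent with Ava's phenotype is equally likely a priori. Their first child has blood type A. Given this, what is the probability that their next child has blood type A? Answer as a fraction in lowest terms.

1/2

Possible genotypes: Ava ∈ {I^A I^A, I^A i}; Amara ∈ {I^A I^B}.
Weight each parental genotype pair by prior × P(type-A child):
  I^A I^A × I^A I^B: posterior weight 1/2; P(next child type A) = 1/2.
  I^A i × I^A I^B: posterior weight 1/2; P(next child type A) = 1/2.
Weighted sum = 1/2.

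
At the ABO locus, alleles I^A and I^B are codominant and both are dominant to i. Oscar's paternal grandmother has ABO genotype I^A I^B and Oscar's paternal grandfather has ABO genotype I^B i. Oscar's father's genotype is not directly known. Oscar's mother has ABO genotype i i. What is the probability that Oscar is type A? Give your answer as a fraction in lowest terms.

Oscar's father's ABO genotype from I^A I^B × I^B i: 1/4 I^A I^B, 1/4 I^A i, 1/4 I^B I^B, 1/4 I^B i.
Crossing each possibility with the mother i i and summing P(type A): 1/4·1/2 + 1/4·1/2 + 1/4·0 + 1/4·0 = 1/4.

1/4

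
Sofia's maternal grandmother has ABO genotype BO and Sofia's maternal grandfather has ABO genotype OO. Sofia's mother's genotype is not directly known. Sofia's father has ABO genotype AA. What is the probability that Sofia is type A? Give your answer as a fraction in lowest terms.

3/4

Sofia's mother's ABO genotype from BO × OO: 1/2 BO, 1/2 OO.
Crossing each possibility with the father AA and summing P(type A): 1/2·1/2 + 1/2·1 = 3/4.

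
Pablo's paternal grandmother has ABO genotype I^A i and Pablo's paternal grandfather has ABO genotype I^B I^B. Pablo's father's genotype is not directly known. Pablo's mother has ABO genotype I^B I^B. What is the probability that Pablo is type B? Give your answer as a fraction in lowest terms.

Pablo's father's ABO genotype from I^A i × I^B I^B: 1/2 I^A I^B, 1/2 I^B i.
Crossing each possibility with the mother I^B I^B and summing P(type B): 1/2·1/2 + 1/2·1 = 3/4.

3/4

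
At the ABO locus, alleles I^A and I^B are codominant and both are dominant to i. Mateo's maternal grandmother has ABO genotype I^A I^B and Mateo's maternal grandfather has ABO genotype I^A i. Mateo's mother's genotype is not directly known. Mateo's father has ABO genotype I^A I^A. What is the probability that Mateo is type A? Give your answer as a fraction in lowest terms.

Mateo's mother's ABO genotype from I^A I^B × I^A i: 1/4 I^A I^A, 1/4 I^A I^B, 1/4 I^A i, 1/4 I^B i.
Crossing each possibility with the father I^A I^A and summing P(type A): 1/4·1 + 1/4·1/2 + 1/4·1 + 1/4·1/2 = 3/4.

3/4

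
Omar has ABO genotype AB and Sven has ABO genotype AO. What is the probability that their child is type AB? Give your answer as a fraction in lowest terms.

1/4

ABO cross AB × AO → offspring phenotypes: 1/2 A, 1/4 B, 1/4 AB.
So P(type AB) = 1/4.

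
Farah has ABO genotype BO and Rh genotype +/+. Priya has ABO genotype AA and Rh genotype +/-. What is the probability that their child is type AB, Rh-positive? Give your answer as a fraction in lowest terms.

1/2

ABO cross BO × AA → offspring phenotypes: 1/2 A, 1/2 AB.
Rh cross +/+ × +/- → 1 Rh+.
Independent loci: P(type AB, Rh-positive) = 1/2 × 1 = 1/2.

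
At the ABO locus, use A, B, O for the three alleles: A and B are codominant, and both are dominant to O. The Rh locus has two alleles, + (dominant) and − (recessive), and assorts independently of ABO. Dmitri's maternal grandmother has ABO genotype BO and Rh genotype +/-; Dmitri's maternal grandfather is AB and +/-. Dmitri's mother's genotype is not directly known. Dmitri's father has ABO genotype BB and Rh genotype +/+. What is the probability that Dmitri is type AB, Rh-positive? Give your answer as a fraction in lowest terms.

Dmitri's mother's ABO genotype from BO × AB: 1/4 AB, 1/4 AO, 1/4 BB, 1/4 BO.
Crossing each possibility with the father BB and summing P(type AB): 1/4·1/2 + 1/4·1/2 + 1/4·0 + 1/4·0 = 1/4.
Similarly for Rh via the mother's Rh distribution: P(Rh+) = 1.
Independent loci: 1/4 × 1 = 1/4.

1/4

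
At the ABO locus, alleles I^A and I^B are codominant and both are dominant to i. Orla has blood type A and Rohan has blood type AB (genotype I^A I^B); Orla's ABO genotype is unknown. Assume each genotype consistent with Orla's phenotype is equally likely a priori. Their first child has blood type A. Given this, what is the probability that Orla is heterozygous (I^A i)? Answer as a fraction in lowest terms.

Possible genotypes: Orla ∈ {I^A I^A, I^A i}; Rohan ∈ {I^A I^B}.
Weight each parental genotype pair by prior × P(type-A child):
  I^A I^A × I^A I^B: posterior weight 1/2.
  I^A i × I^A I^B: posterior weight 1/2.
Sum the posterior weight over pairs where Orla is I^A i: 1/2.

1/2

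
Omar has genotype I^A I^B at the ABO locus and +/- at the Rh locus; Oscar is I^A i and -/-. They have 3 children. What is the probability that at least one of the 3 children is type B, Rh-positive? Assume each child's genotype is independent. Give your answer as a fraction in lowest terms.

ABO cross I^A I^B × I^A i → 1/2 A, 1/4 B, 1/4 AB.
Rh cross +/- × -/- → 1/2 Rh+, 1/2 Rh-; so P(type B, Rh-positive) = 1/4 × 1/2 = 1/8 per child.
P(none) = (7/8)^3 = 343/512; P(at least one) = 1 − 343/512 = 169/512.

169/512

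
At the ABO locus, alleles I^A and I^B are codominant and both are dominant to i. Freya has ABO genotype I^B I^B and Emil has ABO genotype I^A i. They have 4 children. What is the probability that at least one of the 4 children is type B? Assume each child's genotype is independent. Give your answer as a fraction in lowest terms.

ABO cross I^B I^B × I^A i → 1/2 B, 1/2 AB.
So P(type B) = 1/2 per child.
P(none) = (1/2)^4 = 1/16; P(at least one) = 1 − 1/16 = 15/16.

15/16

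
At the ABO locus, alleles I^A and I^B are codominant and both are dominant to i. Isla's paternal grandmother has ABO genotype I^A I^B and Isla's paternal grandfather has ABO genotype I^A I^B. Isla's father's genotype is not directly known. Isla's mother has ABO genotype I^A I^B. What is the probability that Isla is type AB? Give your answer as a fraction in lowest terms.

Isla's father's ABO genotype from I^A I^B × I^A I^B: 1/4 I^A I^A, 1/2 I^A I^B, 1/4 I^B I^B.
Crossing each possibility with the mother I^A I^B and summing P(type AB): 1/4·1/2 + 1/2·1/2 + 1/4·1/2 = 1/2.

1/2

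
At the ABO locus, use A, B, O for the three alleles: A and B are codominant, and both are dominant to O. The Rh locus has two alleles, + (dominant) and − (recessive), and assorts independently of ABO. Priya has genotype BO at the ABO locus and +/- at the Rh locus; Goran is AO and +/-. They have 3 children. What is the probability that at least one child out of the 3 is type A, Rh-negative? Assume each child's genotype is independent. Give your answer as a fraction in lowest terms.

ABO cross BO × AO → 1/4 O, 1/4 A, 1/4 B, 1/4 AB.
Rh cross +/- × +/- → 3/4 Rh+, 1/4 Rh-; so P(type A, Rh-negative) = 1/4 × 1/4 = 1/16 per child.
P(none) = (15/16)^3 = 3375/4096; P(at least one) = 1 − 3375/4096 = 721/4096.

721/4096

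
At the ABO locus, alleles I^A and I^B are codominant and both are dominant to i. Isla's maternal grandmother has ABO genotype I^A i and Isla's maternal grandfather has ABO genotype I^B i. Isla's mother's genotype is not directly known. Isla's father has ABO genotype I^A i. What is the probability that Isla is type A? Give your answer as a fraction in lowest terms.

Isla's mother's ABO genotype from I^A i × I^B i: 1/4 I^A I^B, 1/4 I^A i, 1/4 I^B i, 1/4 i i.
Crossing each possibility with the father I^A i and summing P(type A): 1/4·1/2 + 1/4·3/4 + 1/4·1/4 + 1/4·1/2 = 1/2.

1/2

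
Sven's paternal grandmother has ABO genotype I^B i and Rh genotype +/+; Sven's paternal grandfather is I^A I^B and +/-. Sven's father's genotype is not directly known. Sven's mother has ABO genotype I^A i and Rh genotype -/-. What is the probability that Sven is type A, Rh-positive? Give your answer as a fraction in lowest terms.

9/32

Sven's father's ABO genotype from I^B i × I^A I^B: 1/4 I^A I^B, 1/4 I^A i, 1/4 I^B I^B, 1/4 I^B i.
Crossing each possibility with the mother I^A i and summing P(type A): 1/4·1/2 + 1/4·3/4 + 1/4·0 + 1/4·1/4 = 3/8.
Similarly for Rh via the father's Rh distribution: P(Rh+) = 3/4.
Independent loci: 3/8 × 3/4 = 9/32.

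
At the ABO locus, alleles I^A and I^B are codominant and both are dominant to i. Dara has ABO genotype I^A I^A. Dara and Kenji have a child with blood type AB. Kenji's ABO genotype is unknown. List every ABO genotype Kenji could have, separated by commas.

For each candidate genotype of Kenji, check whether crossing it with I^A I^A can produce every observed child phenotype.
  I^A I^A → possible child types {A} ✗
  I^A I^B → possible child types {A, AB} ✓
  I^A i → possible child types {A} ✗
  I^B I^B → possible child types {AB} ✓
  I^B i → possible child types {A, AB} ✓
  i i → possible child types {A} ✗

I^A I^B, I^B I^B, I^B i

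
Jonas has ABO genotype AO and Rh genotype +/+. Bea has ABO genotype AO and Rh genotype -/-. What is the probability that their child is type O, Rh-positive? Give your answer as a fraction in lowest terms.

1/4

ABO cross AO × AO → offspring phenotypes: 1/4 O, 3/4 A.
Rh cross +/+ × -/- → 1 Rh+.
Independent loci: P(type O, Rh-positive) = 1/4 × 1 = 1/4.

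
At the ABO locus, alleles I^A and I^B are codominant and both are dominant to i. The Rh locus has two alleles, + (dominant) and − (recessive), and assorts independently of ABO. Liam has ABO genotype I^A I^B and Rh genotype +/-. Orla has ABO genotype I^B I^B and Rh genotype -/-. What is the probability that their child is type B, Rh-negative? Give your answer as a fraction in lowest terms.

1/4

ABO cross I^A I^B × I^B I^B → offspring phenotypes: 1/2 B, 1/2 AB.
Rh cross +/- × -/- → 1/2 Rh+, 1/2 Rh-.
Independent loci: P(type B, Rh-negative) = 1/2 × 1/2 = 1/4.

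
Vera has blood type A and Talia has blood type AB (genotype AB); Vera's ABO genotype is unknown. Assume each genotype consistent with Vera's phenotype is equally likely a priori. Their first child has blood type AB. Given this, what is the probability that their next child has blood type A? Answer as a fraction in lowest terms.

1/2

Possible genotypes: Vera ∈ {AA, AO}; Talia ∈ {AB}.
Weight each parental genotype pair by prior × P(type-AB child):
  AA × AB: posterior weight 2/3; P(next child type A) = 1/2.
  AO × AB: posterior weight 1/3; P(next child type A) = 1/2.
Weighted sum = 1/2.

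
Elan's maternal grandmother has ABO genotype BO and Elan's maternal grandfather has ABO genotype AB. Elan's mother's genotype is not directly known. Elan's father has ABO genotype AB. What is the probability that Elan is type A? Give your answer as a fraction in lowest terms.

Elan's mother's ABO genotype from BO × AB: 1/4 AB, 1/4 AO, 1/4 BB, 1/4 BO.
Crossing each possibility with the father AB and summing P(type A): 1/4·1/4 + 1/4·1/2 + 1/4·0 + 1/4·1/4 = 1/4.

1/4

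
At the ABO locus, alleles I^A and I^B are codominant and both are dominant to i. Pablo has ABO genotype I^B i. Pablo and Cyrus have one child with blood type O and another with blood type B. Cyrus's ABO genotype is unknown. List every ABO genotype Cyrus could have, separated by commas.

For each candidate genotype of Cyrus, check whether crossing it with I^B i can produce every observed child phenotype.
  I^A I^A → possible child types {A, AB} ✗
  I^A I^B → possible child types {A, B, AB} ✗
  I^A i → possible child types {O, A, B, AB} ✓
  I^B I^B → possible child types {B} ✗
  I^B i → possible child types {O, B} ✓
  i i → possible child types {O, B} ✓

I^A i, I^B i, i i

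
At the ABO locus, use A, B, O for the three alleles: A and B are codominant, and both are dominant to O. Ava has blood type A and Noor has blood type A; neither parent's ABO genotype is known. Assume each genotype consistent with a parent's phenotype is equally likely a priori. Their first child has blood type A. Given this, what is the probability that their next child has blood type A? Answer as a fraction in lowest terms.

Possible genotypes: Ava ∈ {AA, AO}; Noor ∈ {AA, AO}.
Weight each parental genotype pair by prior × P(type-A child):
  AA × AA: posterior weight 4/15; P(next child type A) = 1.
  AA × AO: posterior weight 4/15; P(next child type A) = 1.
  AO × AA: posterior weight 4/15; P(next child type A) = 1.
  AO × AO: posterior weight 1/5; P(next child type A) = 3/4.
Weighted sum = 19/20.

19/20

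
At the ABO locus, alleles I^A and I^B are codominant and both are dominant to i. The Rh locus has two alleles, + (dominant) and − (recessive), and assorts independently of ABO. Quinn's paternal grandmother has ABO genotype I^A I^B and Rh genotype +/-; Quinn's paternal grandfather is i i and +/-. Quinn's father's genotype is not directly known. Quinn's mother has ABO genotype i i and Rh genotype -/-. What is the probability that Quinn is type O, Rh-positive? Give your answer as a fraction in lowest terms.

1/4

Quinn's father's ABO genotype from I^A I^B × i i: 1/2 I^A i, 1/2 I^B i.
Crossing each possibility with the mother i i and summing P(type O): 1/2·1/2 + 1/2·1/2 = 1/2.
Similarly for Rh via the father's Rh distribution: P(Rh+) = 1/2.
Independent loci: 1/2 × 1/2 = 1/4.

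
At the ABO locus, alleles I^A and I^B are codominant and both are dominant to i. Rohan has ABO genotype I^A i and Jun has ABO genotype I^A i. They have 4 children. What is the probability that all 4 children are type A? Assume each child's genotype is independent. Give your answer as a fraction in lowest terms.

ABO cross I^A i × I^A i → 1/4 O, 3/4 A.
So P(type A) = 3/4 per child.
All 4 independent: (3/4)^4 = 81/256.

81/256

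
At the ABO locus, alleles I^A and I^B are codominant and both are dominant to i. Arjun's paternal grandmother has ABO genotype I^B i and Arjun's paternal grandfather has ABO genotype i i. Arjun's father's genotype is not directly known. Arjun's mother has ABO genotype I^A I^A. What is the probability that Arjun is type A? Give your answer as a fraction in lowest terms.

Arjun's father's ABO genotype from I^B i × i i: 1/2 I^B i, 1/2 i i.
Crossing each possibility with the mother I^A I^A and summing P(type A): 1/2·1/2 + 1/2·1 = 3/4.

3/4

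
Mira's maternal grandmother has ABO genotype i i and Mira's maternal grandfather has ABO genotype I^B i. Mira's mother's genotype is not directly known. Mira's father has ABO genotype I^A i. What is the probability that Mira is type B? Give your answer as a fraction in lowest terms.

1/8

Mira's mother's ABO genotype from i i × I^B i: 1/2 I^B i, 1/2 i i.
Crossing each possibility with the father I^A i and summing P(type B): 1/2·1/4 + 1/2·0 = 1/8.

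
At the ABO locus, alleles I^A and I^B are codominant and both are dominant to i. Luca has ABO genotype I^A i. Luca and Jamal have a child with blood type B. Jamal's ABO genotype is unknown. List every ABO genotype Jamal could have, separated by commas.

For each candidate genotype of Jamal, check whether crossing it with I^A i can produce every observed child phenotype.
  I^A I^A → possible child types {A} ✗
  I^A I^B → possible child types {A, B, AB} ✓
  I^A i → possible child types {O, A} ✗
  I^B I^B → possible child types {B, AB} ✓
  I^B i → possible child types {O, A, B, AB} ✓
  i i → possible child types {O, A} ✗

I^A I^B, I^B I^B, I^B i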